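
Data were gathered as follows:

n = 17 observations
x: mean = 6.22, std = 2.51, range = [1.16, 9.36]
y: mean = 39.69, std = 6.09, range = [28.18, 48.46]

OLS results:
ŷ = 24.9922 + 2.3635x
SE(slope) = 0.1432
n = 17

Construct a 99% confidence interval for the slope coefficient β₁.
The 99% CI for β₁ is (1.9415, 2.7855)

Confidence interval for the slope:

The 99% CI for β₁ is: β̂₁ ± t*(α/2, n-2) × SE(β̂₁)

Step 1: Find critical t-value
- Confidence level = 0.99
- Degrees of freedom = n - 2 = 17 - 2 = 15
- t*(α/2, 15) = 2.9467

Step 2: Calculate margin of error
Margin = 2.9467 × 0.1432 = 0.4220

Step 3: Construct interval
CI = 2.3635 ± 0.4220
CI = (1.9415, 2.7855)

Interpretation: We are 99% confident that the true slope β₁ lies between 1.9415 and 2.7855.
The interval does not include 0, suggesting a significant linear relationship.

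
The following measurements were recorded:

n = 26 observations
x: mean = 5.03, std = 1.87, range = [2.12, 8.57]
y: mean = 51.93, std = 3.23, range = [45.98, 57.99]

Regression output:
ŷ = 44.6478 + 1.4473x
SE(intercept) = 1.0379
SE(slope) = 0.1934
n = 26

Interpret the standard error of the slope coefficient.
The slope 1.4473 is pinned down to within about ±0.1934 (one SE) by these data — relative uncertainty 13.4%, i.e. precise.

SE(β̂₁) = 0.1934 says: if we drew many samples of n = 26 from the same population and refit each time, the fitted slopes would scatter with a standard deviation of roughly 0.1934 around the true β₁.

Relative precision:
- SE / |β̂₁| = 0.1934 / 1.4473 = 13.4%
- Rule of thumb (under 20%: precise; 20% to under 50%: moderately precise; 50% or more: imprecise) → precise

Link to the t-test: t = β̂₁ / SE(β̂₁) = 1.4473 / 0.1934 = 7.4835, the statistic for H₀: β₁ = 0.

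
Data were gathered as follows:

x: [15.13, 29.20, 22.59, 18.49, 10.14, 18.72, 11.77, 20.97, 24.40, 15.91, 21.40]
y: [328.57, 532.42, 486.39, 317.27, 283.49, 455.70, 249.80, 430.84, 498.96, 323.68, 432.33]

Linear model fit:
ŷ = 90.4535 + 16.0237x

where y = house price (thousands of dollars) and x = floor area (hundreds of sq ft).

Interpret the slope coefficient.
For each additional hundred sq ft of floor area, predicted house price increases by approximately 16.0237 thousand dollars.

The slope β₁ = 16.0237 gives the rate at which the fitted house price changes with floor area.

Interpretation:
- Floor area up by 1 hundred sq ft → predicted house price increases by 16.0237 thousand dollars
- The effect is assumed constant over the observed range of x (linearity)

(β₀ = 90.4535 is the fitted value at x = 0 and is not part of the slope interpretation.)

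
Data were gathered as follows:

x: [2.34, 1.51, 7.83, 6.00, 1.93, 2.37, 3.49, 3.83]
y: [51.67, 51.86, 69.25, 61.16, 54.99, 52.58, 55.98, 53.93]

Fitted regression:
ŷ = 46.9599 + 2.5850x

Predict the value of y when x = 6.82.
ŷ = 64.5896

To predict y for x = 6.82, substitute into the regression equation:

ŷ = 46.9599 + 2.5850 × 6.82
ŷ = 46.9599 + 17.6297
ŷ = 64.5896

This is a point prediction; actual observations scatter around it by roughly the residual standard deviation.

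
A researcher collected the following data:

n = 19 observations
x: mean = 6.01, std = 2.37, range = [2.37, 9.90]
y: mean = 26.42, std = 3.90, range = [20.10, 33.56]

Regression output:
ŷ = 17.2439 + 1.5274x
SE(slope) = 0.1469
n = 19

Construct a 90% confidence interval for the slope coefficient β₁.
The 90% CI for β₁ is (1.2719, 1.7829)

Confidence interval for the slope:

The 90% CI for β₁ is: β̂₁ ± t*(α/2, n-2) × SE(β̂₁)

Step 1: Find critical t-value
- Confidence level = 0.9
- Degrees of freedom = n - 2 = 19 - 2 = 17
- t*(α/2, 17) = 1.7396

Step 2: Calculate margin of error
Margin = 1.7396 × 0.1469 = 0.2555

Step 3: Construct interval
CI = 1.5274 ± 0.2555
CI = (1.2719, 1.7829)

Interpretation: intervals built this way capture the true β₁ in 90% of repeated samples; here the plausible range for the per-unit effect of x on y is 1.2719 to 1.7829.
Both endpoints are positive, so the data support a genuinely positive slope at this confidence level.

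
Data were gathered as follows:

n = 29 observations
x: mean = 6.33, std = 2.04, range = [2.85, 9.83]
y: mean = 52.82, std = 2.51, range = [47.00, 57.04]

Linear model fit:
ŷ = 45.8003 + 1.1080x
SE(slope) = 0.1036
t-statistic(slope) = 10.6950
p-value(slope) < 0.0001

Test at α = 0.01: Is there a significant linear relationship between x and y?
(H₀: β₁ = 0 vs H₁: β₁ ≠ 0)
p-value < 0.0001 < α = 0.01, so we reject H₀. The relationship is significant.

Hypothesis test for the slope coefficient:

H₀: β₁ = 0 (no linear relationship)
H₁: β₁ ≠ 0 (linear relationship exists)

Test statistic: t = β̂₁ / SE(β̂₁) = 1.1080 / 0.1036 = 10.6950

p < 0.0001: how often a slope estimate this far from 0 (in SE units) would arise by chance if β₁ were truly 0.

Decision rule: reject H₀ if p-value < α.
p-value < 0.0001 < α = 0.01 → reject H₀.

Conclusion: the linear association between x and y is significant at the 1% level.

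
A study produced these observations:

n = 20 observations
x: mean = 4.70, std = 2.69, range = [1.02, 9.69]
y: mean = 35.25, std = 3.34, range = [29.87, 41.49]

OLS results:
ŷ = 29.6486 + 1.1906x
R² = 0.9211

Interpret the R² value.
R² = 0.9211 means 92.11% of the variation in y is explained by the linear relationship with x. This indicates a strong fit.

The coefficient of determination R² is the fraction of the total variation in y that the fitted line accounts for.

Here R² = 0.9211:
- Explained: 92.11% of the variation in y
- Unexplained (residual): 100% − 92.11% = 7.89%
- Rule of thumb (below 0.3 weak; 0.3 to below 0.7 moderate; 0.7 and above strong) → strong

Note: R² says nothing about causation, and a high R² does not by itself mean the linear form is appropriate — check the residuals.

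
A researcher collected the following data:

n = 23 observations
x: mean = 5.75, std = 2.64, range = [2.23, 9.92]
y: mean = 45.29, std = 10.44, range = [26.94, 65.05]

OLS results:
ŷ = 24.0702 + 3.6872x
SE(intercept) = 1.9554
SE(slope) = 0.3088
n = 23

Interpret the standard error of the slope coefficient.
The slope 3.6872 is pinned down to within about ±0.3088 (one SE) by these data — relative uncertainty 8.4%, i.e. precise.

SE(β̂₁) = s / √Sxx, where s is the residual standard deviation and Sxx = Σ(x − x̄)². It is the yardstick for how far β̂₁ = 3.6872 could plausibly be from the true slope.

Relative precision:
- SE / |β̂₁| = 0.3088 / 3.6872 = 8.4%
- Rule of thumb (under 20%: precise; 20% to under 50%: moderately precise; 50% or more: imprecise) → precise

Link to interval estimation: a confidence interval for β₁ is β̂₁ ± t* × 0.3088, so SE sets the half-width per unit of t*.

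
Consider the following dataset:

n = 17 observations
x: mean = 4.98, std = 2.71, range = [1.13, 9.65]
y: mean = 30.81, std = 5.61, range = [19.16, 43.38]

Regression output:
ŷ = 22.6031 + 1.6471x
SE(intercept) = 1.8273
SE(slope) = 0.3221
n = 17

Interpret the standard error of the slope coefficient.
The slope 1.6471 is pinned down to within about ±0.3221 (one SE) by these data — relative uncertainty 19.6%, i.e. precise.

SE(β̂₁) = 0.3221 says: if we drew many samples of n = 17 from the same population and refit each time, the fitted slopes would scatter with a standard deviation of roughly 0.3221 around the true β₁.

Relative precision:
- SE / |β̂₁| = 0.3221 / 1.6471 = 19.6%
- Rule of thumb (under 20%: precise; 20% to under 50%: moderately precise; 50% or more: imprecise) → precise

Link to the t-test: t = β̂₁ / SE(β̂₁) = 1.6471 / 0.3221 = 5.1136, the statistic for H₀: β₁ = 0.

What drives SE(β̂₁): more residual scatter → larger SE; larger n (here n = 17) → smaller SE.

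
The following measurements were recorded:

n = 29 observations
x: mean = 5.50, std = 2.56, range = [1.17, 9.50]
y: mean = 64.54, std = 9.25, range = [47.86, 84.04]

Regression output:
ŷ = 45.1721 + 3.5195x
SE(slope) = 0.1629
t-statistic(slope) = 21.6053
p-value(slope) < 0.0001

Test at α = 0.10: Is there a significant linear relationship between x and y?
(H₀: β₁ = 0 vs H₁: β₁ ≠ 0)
Reject H₀: p-value < 0.0001 < α = 0.10. The linear relationship is significant at the 10% level.

Hypothesis test for the slope coefficient:

H₀: β₁ = 0 (no linear relationship)
H₁: β₁ ≠ 0 (linear relationship exists)

Test statistic: t = β̂₁ / SE(β̂₁) = 3.5195 / 0.1629 = 21.6053

The p-value (<0.0001) is the probability, under H₀, of a t-statistic at least as extreme as |t| = 21.6053 (two-sided, df = n − 2 = 27).

Decision rule: reject H₀ if p-value < α.
p-value < 0.0001 < α = 0.10 → reject H₀.

Conclusion: the linear association between x and y is significant at the 10% level.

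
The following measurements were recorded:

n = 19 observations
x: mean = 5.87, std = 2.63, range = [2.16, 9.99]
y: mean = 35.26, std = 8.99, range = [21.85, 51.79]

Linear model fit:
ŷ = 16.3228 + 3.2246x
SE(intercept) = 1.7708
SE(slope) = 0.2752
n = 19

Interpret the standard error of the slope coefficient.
The slope 3.2246 is pinned down to within about ±0.2752 (one SE) by these data — relative uncertainty 8.5%, i.e. precise.

What SE measures:
- The standard error quantifies the sampling variability of the coefficient estimate
- It is the estimated standard deviation of β̂₁ across hypothetical repeated samples of the same size
- Smaller SE → more precise estimate

Relative precision:
- SE / |β̂₁| = 0.2752 / 3.2246 = 8.5%
- Rule of thumb (under 20%: precise; 20% to under 50%: moderately precise; 50% or more: imprecise) → precise

Rough 95% range (±2 SE): 3.2246 ± 0.5504 → (2.6742, 3.7750).

What drives SE(β̂₁): larger n (here n = 19) → smaller SE; wider spread of x values → smaller SE; more residual scatter → larger SE.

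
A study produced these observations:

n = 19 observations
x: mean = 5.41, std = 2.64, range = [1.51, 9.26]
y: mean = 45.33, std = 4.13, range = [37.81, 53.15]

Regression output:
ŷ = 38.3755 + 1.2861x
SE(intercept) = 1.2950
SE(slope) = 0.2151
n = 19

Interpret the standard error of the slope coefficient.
SE(β̂₁) = 0.2151 is the estimated standard deviation of the slope estimate across repeated samples; relative to β̂₁ = 1.2861 that is 16.7%, a precise estimate.

What SE measures:
- The standard error quantifies the sampling variability of the coefficient estimate
- It is the estimated standard deviation of β̂₁ across hypothetical repeated samples of the same size
- Smaller SE → more precise estimate

Relative precision:
- SE / |β̂₁| = 0.2151 / 1.2861 = 16.7%
- Rule of thumb (under 20%: precise; 20% to under 50%: moderately precise; 50% or more: imprecise) → precise

Link to the t-test: t = β̂₁ / SE(β̂₁) = 1.2861 / 0.2151 = 5.9791, the statistic for H₀: β₁ = 0.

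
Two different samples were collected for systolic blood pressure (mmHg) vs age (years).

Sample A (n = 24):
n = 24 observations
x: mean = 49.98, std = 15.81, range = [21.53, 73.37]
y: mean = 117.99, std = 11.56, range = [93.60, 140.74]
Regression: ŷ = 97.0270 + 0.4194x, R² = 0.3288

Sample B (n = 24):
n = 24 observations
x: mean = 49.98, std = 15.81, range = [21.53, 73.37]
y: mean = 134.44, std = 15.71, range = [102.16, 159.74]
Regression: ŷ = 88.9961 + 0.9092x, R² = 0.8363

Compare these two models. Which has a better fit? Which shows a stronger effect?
Model B has the better fit (R² = 0.8363 vs 0.3288). Model B shows the stronger effect (|β₁| = 0.9092 vs 0.4194).

Model Comparison:

Which explains more variance? (R²)
- Model A: R² = 0.3288 → 32.88% of variance in blood pressure explained
- Model B: R² = 0.8363 → 83.63% of variance in blood pressure explained
- 0.8363 > 0.3288 → Model B has the better fit

Which has the larger per-year effect? (|β₁|)
- Model A: β₁ = 0.4194 → predicted blood pressure rises 0.4194 mmHg per additional year of age
- Model B: β₁ = 0.9092 → predicted blood pressure rises 0.9092 mmHg per additional year of age
- |0.4194| < |0.9092| → Model B shows the stronger marginal effect

Notes:
- A steeper slope doesn't make a better model if the scatter around the line is large.
- A better fit (higher R²) doesn't necessarily mean a more important relationship.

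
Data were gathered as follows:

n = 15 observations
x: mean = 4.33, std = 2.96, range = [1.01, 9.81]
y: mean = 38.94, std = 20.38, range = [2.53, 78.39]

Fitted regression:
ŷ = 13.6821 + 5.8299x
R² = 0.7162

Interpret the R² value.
The model explains 71.62% of the variance in y (R² = 0.7162), leaving 28.38% unexplained; the fit is strong.

R² (coefficient of determination) measures the proportion of variance in y explained by the regression model.

Here R² = 0.7162:
- Explained: 71.62% of the variation in y
- Unexplained (residual): 100% − 71.62% = 28.38%
- Rule of thumb (below 0.3 weak; 0.3 to below 0.7 moderate; 0.7 and above strong) → strong

Equivalently, for simple linear regression R² = r², so |r| = √0.7162 ≈ 0.8463.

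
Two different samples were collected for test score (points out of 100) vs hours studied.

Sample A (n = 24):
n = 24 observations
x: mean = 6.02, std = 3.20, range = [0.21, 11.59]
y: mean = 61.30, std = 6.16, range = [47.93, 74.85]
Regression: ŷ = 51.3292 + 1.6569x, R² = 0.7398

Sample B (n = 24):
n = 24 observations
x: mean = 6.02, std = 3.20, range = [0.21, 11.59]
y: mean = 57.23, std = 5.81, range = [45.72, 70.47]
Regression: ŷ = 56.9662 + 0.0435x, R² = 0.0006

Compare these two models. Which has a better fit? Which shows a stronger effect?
Model A has the better fit (R² = 0.7398 vs 0.0006). Model A shows the stronger effect (|β₁| = 1.6569 vs 0.0435).

Model Comparison:

Goodness of fit (R²):
- Model A: R² = 0.7398 → 73.98% of variance in test score explained
- Model B: R² = 0.0006 → 0.06% of variance in test score explained
- 0.7398 > 0.0006 → Model A has the better fit

Effect size (slope magnitude):
- Model A: β₁ = 1.6569 → predicted test score rises 1.6569 points per additional hour of study time
- Model B: β₁ = 0.0435 → predicted test score rises 0.0435 points per additional hour of study time
- |1.6569| > |0.0435| → Model A shows the stronger marginal effect

Note: A better fit (higher R²) doesn't necessarily mean a more important relationship.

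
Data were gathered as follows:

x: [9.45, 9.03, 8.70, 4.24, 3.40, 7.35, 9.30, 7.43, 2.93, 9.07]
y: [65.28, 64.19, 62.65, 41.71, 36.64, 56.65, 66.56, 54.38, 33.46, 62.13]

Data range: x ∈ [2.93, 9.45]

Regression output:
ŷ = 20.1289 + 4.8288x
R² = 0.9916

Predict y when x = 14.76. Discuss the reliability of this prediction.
ŷ = 91.4020 (extrapolation — x = 14.76 lies outside [2.93, 9.45], so reliability is low).

Prediction calculation:
ŷ = 20.1289 + 4.8288 × 14.76
ŷ = 91.4020

Reliability:
- Data range: x ∈ [2.93, 9.45]
- Prediction point: x = 14.76 is 5.31 units above the observed range → this is EXTRAPOLATION, not interpolation

Why that matters here:
- Real relationships often flatten, saturate, or turn nonlinear at extremes
- There are no observations near this x to validate the fitted line there
- The standard error of prediction grows with (x − x̄)², and x = 14.76 is far from x̄ = 7.09

Report the number if required, but flag clearly that it is an extrapolation.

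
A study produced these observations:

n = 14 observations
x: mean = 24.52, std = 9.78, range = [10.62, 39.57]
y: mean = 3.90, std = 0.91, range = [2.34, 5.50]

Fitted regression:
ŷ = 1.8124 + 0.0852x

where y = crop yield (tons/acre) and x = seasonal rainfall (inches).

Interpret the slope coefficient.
An increase of one inch in rainfall is associated with a 0.0852 tons/acre increase in predicted crop yield.

β₁ = 0.0852 is the change in predicted crop yield (tons/acre) per additional inch of rainfall.

Interpretation:
- Rainfall up by 1 inch → predicted crop yield increases by 0.0852 tons/acre
- This is a linear approximation: the same per-unit change is assumed across the whole observed x range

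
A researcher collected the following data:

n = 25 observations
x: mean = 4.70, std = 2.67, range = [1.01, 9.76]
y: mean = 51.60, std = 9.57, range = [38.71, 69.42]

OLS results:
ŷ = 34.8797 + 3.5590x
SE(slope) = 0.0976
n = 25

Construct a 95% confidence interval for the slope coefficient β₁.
The 95% CI for β₁ is (3.3571, 3.7609)

Confidence interval for the slope:

The 95% CI for β₁ is: β̂₁ ± t*(α/2, n-2) × SE(β̂₁)

Step 1: Find critical t-value
- Confidence level = 0.95
- Degrees of freedom = n - 2 = 25 - 2 = 23
- t*(α/2, 23) = 2.0687

Step 2: Calculate margin of error
Margin = 2.0687 × 0.0976 = 0.2019

Step 3: Construct interval
CI = 3.5590 ± 0.2019
CI = (3.3571, 3.7609)

Interpretation: intervals built this way capture the true β₁ in 95% of repeated samples; here the plausible range for the per-unit effect of x on y is 3.3571 to 3.7609.
The interval does not include 0, suggesting a significant linear relationship.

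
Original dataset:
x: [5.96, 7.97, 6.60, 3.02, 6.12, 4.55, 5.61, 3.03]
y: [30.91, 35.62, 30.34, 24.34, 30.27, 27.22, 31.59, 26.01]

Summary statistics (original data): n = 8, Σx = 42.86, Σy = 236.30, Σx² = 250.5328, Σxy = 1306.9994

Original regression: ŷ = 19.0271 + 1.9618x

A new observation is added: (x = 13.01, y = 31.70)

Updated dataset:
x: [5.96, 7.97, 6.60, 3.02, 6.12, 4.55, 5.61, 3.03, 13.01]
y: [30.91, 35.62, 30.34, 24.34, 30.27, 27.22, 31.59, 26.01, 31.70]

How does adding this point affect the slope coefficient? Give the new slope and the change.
New slope β₁ = 0.7638 versus 1.9618 before: a change of -1.1980 (-61.1%).

x = 13.01 lies well outside the original x-range [3.02, 7.97] (x̄ ≈ 5.36), so this observation has high leverage and can move the slope substantially.

Step 1: Update the sums with the new point (n goes from 8 to 9)
Σx  = 42.86 + 13.01 = 55.87
Σy  = 236.30 + 31.70 = 268.00
Σx² = 250.5328 + 13.01² = 250.5328 + 169.2601 = 419.7929
Σxy = 1306.9994 + 13.01×31.70 = 1306.9994 + 412.4170 = 1719.4164

Step 2: Recompute the slope with b₁ = (nΣxy − ΣxΣy) / (nΣx² − (Σx)²)
Numerator   = 9×1719.4164 − 55.87×268.00 = 15474.7476 − 14973.1600 = 501.5876
Denominator = 9×419.7929 − 55.87² = 3778.1361 − 3121.4569 = 656.6792
b₁(new) = 501.5876 / 656.6792 = 0.7638

(Same formula on the original sums: (8×1306.9994 − 42.86×236.30) / (8×250.5328 − 42.86²) = 328.1772 / 167.2828 = 1.9618, matching the given fit.)

Step 3: Change in slope
Δβ₁ = 0.7638 − 1.9618 = -1.1980
Relative change = -1.1980 / 1.9618 × 100% = -61.1%
→ the slope decreases when the point is added.

A high-leverage point only changes the slope if it is off the original line; here y = 31.70 is below the original trend, so the slope decreases.
In practice: refit with and without it and report both if conclusions differ.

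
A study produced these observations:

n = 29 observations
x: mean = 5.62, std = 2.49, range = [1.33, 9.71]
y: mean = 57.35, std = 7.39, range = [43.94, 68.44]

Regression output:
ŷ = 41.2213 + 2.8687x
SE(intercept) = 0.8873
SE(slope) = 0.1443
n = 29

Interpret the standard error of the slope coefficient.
SE(β̂₁) = 0.1443 is the estimated standard deviation of the slope estimate across repeated samples; relative to β̂₁ = 2.8687 that is 5.0%, a precise estimate.

What SE measures:
- The standard error quantifies the sampling variability of the coefficient estimate
- It is the estimated standard deviation of β̂₁ across hypothetical repeated samples of the same size
- Smaller SE → more precise estimate

Relative precision:
- SE / |β̂₁| = 0.1443 / 2.8687 = 5.0%
- Rule of thumb (under 20%: precise; 20% to under 50%: moderately precise; 50% or more: imprecise) → precise

Link to the t-test: t = β̂₁ / SE(β̂₁) = 2.8687 / 0.1443 = 19.8801, the statistic for H₀: β₁ = 0.

What drives SE(β̂₁): larger n (here n = 29) → smaller SE.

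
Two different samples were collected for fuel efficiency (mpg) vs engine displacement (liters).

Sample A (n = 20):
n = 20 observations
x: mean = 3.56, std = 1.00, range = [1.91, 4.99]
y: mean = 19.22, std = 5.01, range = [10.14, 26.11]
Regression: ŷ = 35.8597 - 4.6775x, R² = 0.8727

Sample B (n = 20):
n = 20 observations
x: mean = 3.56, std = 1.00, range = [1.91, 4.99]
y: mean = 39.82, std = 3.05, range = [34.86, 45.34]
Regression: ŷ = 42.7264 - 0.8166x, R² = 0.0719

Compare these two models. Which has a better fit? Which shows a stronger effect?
Model A has the better fit (R² = 0.8727 vs 0.0719). Model A shows the stronger effect (|β₁| = 4.6775 vs 0.8166).

Model Comparison:

Fit — compare R²:
- Model A: R² = 0.8727 → 87.27% of variance in fuel efficiency explained
- Model B: R² = 0.0719 → 7.19% of variance in fuel efficiency explained
- 0.8727 > 0.0719 → Model A has the better fit

Which has the larger per-liter effect? (|β₁|)
- Model A: β₁ = -4.6775 → predicted fuel efficiency falls 4.6775 mpg per additional liter of engine displacement
- Model B: β₁ = -0.8166 → predicted fuel efficiency falls 0.8166 mpg per additional liter of engine displacement
- |-4.6775| > |-0.8166| → Model A shows the stronger marginal effect

Notes:
- The two samples could reflect different populations, time periods, or measurement quality.
- A better fit (higher R²) doesn't necessarily mean a more important relationship.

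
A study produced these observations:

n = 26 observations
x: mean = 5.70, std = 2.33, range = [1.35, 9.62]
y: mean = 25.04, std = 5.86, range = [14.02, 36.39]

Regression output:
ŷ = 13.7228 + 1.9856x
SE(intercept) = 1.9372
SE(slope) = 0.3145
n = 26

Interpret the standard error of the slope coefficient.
SE(β̂₁) = 0.3145 is the estimated standard deviation of the slope estimate across repeated samples; relative to β̂₁ = 1.9856 that is 15.8%, a precise estimate.

SE(β̂₁) = 0.3145 says: if we drew many samples of n = 26 from the same population and refit each time, the fitted slopes would scatter with a standard deviation of roughly 0.3145 around the true β₁.

Relative precision:
- SE / |β̂₁| = 0.3145 / 1.9856 = 15.8%
- Rule of thumb (under 20%: precise; 20% to under 50%: moderately precise; 50% or more: imprecise) → precise

Link to the t-test: t = β̂₁ / SE(β̂₁) = 1.9856 / 0.3145 = 6.3135, the statistic for H₀: β₁ = 0.

What drives SE(β̂₁): more residual scatter → larger SE.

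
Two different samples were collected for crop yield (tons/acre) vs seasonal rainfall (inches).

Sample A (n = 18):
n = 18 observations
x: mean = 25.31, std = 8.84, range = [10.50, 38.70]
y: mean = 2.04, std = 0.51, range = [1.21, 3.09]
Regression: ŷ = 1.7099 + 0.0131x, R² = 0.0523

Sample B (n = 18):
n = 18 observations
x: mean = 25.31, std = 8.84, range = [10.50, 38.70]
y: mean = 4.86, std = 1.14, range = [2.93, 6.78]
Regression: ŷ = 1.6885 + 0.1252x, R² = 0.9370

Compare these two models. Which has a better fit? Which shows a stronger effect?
Model B has the better fit (R² = 0.9370 vs 0.0523). Model B shows the stronger effect (|β₁| = 0.1252 vs 0.0131).

Model Comparison:

Goodness of fit (R²):
- Model A: R² = 0.0523 → 5.23% of variance in crop yield explained
- Model B: R² = 0.9370 → 93.70% of variance in crop yield explained
- 0.9370 > 0.0523 → Model B has the better fit

Effect size (slope magnitude):
- Model A: β₁ = 0.0131 → predicted crop yield rises 0.0131 tons/acre per additional inch of rainfall
- Model B: β₁ = 0.1252 → predicted crop yield rises 0.1252 tons/acre per additional inch of rainfall
- |0.0131| < |0.1252| → Model B shows the stronger marginal effect

Note: The two samples could reflect different populations, time periods, or measurement quality.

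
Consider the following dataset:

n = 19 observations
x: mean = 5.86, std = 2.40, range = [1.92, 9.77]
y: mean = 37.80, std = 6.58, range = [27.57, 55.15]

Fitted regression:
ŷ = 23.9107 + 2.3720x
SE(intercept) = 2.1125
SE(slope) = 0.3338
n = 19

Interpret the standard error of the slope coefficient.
The slope 2.3720 is pinned down to within about ±0.3338 (one SE) by these data — relative uncertainty 14.1%, i.e. precise.

What SE measures:
- The standard error quantifies the sampling variability of the coefficient estimate
- It is the estimated standard deviation of β̂₁ across hypothetical repeated samples of the same size
- Smaller SE → more precise estimate

Relative precision:
- SE / |β̂₁| = 0.3338 / 2.3720 = 14.1%
- Rule of thumb (under 20%: precise; 20% to under 50%: moderately precise; 50% or more: imprecise) → precise

Link to interval estimation: a confidence interval for β₁ is β̂₁ ± t* × 0.3338, so SE sets the half-width per unit of t*.

What drives SE(β̂₁): wider spread of x values → smaller SE.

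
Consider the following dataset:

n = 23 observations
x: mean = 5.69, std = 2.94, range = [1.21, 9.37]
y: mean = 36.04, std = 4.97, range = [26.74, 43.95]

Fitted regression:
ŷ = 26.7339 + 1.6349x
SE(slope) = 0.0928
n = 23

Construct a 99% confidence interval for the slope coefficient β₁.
The 99% CI for β₁ is (1.3721, 1.8977)

Confidence interval for the slope:

The 99% CI for β₁ is: β̂₁ ± t*(α/2, n-2) × SE(β̂₁)

Step 1: Find critical t-value
- Confidence level = 0.99
- Degrees of freedom = n - 2 = 23 - 2 = 21
- t*(α/2, 21) = 2.8314

Step 2: Calculate margin of error
Margin = 2.8314 × 0.0928 = 0.2628

Step 3: Construct interval
CI = 1.6349 ± 0.2628
CI = (1.3721, 1.8977)

Interpretation: each one-unit increase in x is associated with a change in mean y of between 1.3721 and 1.8977, with 99% confidence.
Since 0 is outside the interval, a two-sided test at α = 0.01 would reject H₀: β₁ = 0.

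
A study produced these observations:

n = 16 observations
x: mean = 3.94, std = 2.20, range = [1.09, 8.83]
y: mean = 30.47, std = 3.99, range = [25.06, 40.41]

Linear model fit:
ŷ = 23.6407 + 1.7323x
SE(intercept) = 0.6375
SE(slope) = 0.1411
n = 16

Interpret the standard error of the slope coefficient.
SE(β̂₁) = 0.1411 is the estimated standard deviation of the slope estimate across repeated samples; relative to β̂₁ = 1.7323 that is 8.1%, a precise estimate.

SE(β̂₁) = s / √Sxx, where s is the residual standard deviation and Sxx = Σ(x − x̄)². It is the yardstick for how far β̂₁ = 1.7323 could plausibly be from the true slope.

Relative precision:
- SE / |β̂₁| = 0.1411 / 1.7323 = 8.1%
- Rule of thumb (under 20%: precise; 20% to under 50%: moderately precise; 50% or more: imprecise) → precise

Link to interval estimation: a confidence interval for β₁ is β̂₁ ± t* × 0.1411, so SE sets the half-width per unit of t*.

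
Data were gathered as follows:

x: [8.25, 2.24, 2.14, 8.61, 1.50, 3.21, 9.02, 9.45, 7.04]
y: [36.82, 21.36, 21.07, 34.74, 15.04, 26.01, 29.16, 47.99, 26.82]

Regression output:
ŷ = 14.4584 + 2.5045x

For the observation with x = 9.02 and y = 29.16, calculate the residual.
Residual = -7.8890

The residual is the difference between the actual value and the predicted value:

Residual = y - ŷ

Step 1: Calculate predicted value
ŷ = 14.4584 + 2.5045 × 9.02
ŷ = 37.0490

Step 2: Calculate residual
Residual = 29.16 - 37.0490
Residual = -7.8890

Interpretation: the model overestimates the actual value by 7.8890 at this point (negative residual → observation lies below the fitted line).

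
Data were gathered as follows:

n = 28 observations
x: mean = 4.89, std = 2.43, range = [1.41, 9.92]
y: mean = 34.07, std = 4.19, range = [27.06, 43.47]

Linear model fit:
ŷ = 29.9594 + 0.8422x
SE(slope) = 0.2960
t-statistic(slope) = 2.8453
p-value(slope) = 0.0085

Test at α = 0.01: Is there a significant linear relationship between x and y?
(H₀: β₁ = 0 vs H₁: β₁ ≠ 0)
Reject H₀: p-value = 0.0085 < α = 0.01. The linear relationship is significant at the 1% level.

Hypothesis test for the slope coefficient:

H₀: β₁ = 0 (no linear relationship)
H₁: β₁ ≠ 0 (linear relationship exists)

Test statistic: t = β̂₁ / SE(β̂₁) = 0.8422 / 0.2960 = 2.8453

p = 0.0085: how often a slope estimate this far from 0 (in SE units) would arise by chance if β₁ were truly 0.

Decision rule: reject H₀ if p-value < α.
p-value = 0.0085 < α = 0.01 → reject H₀.

At α = 0.01 the data do provide convincing evidence of a nonzero slope.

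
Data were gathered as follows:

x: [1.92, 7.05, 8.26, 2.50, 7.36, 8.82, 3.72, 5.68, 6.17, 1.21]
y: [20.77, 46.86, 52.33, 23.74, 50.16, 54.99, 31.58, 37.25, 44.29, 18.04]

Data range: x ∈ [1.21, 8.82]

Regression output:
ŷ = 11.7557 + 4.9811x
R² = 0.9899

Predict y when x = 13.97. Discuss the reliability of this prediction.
The equation gives ŷ = 81.3417; however x = 13.97 is 5.15 units above the observed range, so this extrapolated value should not be trusted.

Prediction calculation:
ŷ = 11.7557 + 4.9811 × 13.97
ŷ = 81.3417

Reliability:
- Data range: x ∈ [1.21, 8.82]
- Prediction point: x = 13.97 is 5.15 units above the observed range → this is EXTRAPOLATION, not interpolation

Why that matters here:
- The standard error of prediction grows with (x − x̄)², and x = 13.97 is far from x̄ = 5.27
- The linear relationship may not hold outside the observed range

The R² = 0.9899 only validates the fit within [1.21, 8.82]; treat ŷ = 81.3417 with caution.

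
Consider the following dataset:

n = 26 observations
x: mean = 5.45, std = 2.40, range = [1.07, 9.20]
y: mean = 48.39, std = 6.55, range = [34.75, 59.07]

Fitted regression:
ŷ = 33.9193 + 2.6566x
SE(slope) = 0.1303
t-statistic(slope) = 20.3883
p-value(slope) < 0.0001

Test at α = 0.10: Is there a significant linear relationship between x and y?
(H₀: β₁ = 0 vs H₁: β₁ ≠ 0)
Reject H₀: p-value < 0.0001 < α = 0.10. The linear relationship is significant at the 10% level.

Hypothesis test for the slope coefficient:

H₀: β₁ = 0 (no linear relationship)
H₁: β₁ ≠ 0 (linear relationship exists)

Test statistic: t = β̂₁ / SE(β̂₁) = 2.6566 / 0.1303 = 20.3883

The p-value (<0.0001) is the probability, under H₀, of a t-statistic at least as extreme as |t| = 20.3883 (two-sided, df = n − 2 = 24).

Decision rule: reject H₀ if p-value < α.
p-value < 0.0001 < α = 0.10 → reject H₀.

At α = 0.10 the data do provide convincing evidence of a nonzero slope.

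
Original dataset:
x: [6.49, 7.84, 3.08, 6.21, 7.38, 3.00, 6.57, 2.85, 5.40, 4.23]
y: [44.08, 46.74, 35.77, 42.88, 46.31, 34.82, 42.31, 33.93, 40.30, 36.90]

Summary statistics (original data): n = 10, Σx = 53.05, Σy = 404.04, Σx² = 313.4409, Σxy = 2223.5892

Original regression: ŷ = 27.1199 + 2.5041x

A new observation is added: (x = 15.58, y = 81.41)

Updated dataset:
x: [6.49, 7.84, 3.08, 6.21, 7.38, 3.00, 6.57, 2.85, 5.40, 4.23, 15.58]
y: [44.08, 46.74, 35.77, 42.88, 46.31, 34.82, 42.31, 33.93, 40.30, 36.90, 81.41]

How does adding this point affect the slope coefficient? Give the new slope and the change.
Adding the point moves β₁ from 2.5041 to 3.6190, i.e. it increases by 1.1149 (+44.5%).

The new point has HIGH LEVERAGE: x = 15.58 is far from the original mean x̄ = 53.05/10 ≈ 5.31 (original range [2.85, 7.84]).

Step 1: Update the sums with the new point (n goes from 10 to 11)
Σx  = 53.05 + 15.58 = 68.63
Σy  = 404.04 + 81.41 = 485.45
Σx² = 313.4409 + 15.58² = 313.4409 + 242.7364 = 556.1773
Σxy = 2223.5892 + 15.58×81.41 = 2223.5892 + 1268.3678 = 3491.9570

Step 2: Recompute the slope with b₁ = (nΣxy − ΣxΣy) / (nΣx² − (Σx)²)
Numerator   = 11×3491.9570 − 68.63×485.45 = 38411.5270 − 33316.4335 = 5095.0935
Denominator = 11×556.1773 − 68.63² = 6117.9503 − 4710.0769 = 1407.8734
b₁(new) = 5095.0935 / 1407.8734 = 3.6190

(Same formula on the original sums: (10×2223.5892 − 53.05×404.04) / (10×313.4409 − 53.05²) = 801.5700 / 320.1065 = 2.5041, matching the given fit.)

Step 3: Change in slope
Δβ₁ = 3.6190 − 2.5041 = +1.1149
Relative change = +1.1149 / 2.5041 × 100% = +44.5%
→ the slope increases when the point is added.

Because the point sits above the extension of the original line at a high-leverage x, it tilts the fit up.
In practice: examine leverage (hᵢ) and Cook's distance rather than deleting it automatically.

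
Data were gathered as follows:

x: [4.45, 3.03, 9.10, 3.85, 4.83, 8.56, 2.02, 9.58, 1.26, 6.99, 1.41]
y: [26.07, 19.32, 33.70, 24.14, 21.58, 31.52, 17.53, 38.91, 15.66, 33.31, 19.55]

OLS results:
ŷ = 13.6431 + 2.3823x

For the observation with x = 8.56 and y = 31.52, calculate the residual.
Residual = -2.5156

The residual is the difference between the actual value and the predicted value:

Residual = y - ŷ

Step 1: Calculate predicted value
ŷ = 13.6431 + 2.3823 × 8.56
ŷ = 34.0356

Step 2: Calculate residual
Residual = 31.52 - 34.0356
Residual = -2.5156

The residual is negative, so the observed y = 31.52 sits below the regression line (the line overestimates it by 2.5156).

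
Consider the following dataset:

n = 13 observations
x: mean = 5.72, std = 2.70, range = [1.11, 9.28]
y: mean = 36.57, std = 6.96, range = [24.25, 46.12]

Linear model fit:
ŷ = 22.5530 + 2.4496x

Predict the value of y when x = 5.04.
ŷ = 34.8990

Plug x = 5.04 into the fitted line:

ŷ = 22.5530 + 2.4496 × 5.04
ŷ = 22.5530 + 12.3460
ŷ = 34.8990

This is the fitted mean response at that x — an individual observation would come with a wider prediction interval.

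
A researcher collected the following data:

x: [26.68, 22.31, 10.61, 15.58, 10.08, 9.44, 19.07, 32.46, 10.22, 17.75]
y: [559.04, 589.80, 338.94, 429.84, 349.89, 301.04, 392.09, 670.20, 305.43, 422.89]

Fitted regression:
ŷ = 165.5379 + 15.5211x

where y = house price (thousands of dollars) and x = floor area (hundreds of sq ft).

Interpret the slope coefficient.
An increase of one hundred sq ft in floor area is associated with a 15.5211 thousand dollars increase in predicted house price.

β₁ = 15.5211 is the change in predicted house price (thousand dollars) per additional hundred sq ft of floor area.

Interpretation:
- Floor area up by 1 hundred sq ft → predicted house price increases by 15.5211 thousand dollars
- This is a linear approximation: the same per-unit change is assumed across the whole observed x range
- The slope describes association in these data, not necessarily a causal effect

The intercept β₀ = 165.5379 is the predicted house price when floor area = 0; since the smallest observed x is 9.44, this is an extrapolation and mainly anchors the line.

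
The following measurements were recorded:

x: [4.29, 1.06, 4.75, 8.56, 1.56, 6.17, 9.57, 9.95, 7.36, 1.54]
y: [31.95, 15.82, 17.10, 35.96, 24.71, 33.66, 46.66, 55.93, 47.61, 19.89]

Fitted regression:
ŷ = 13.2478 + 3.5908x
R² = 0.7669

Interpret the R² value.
The model explains 76.69% of the variance in y (R² = 0.7669), leaving 23.31% unexplained; the fit is strong.

R² (coefficient of determination) measures the proportion of variance in y explained by the regression model.

Here R² = 0.7669:
- Explained: 76.69% of the variation in y
- Unexplained (residual): 100% − 76.69% = 23.31%
- Rule of thumb (below 0.3 weak; 0.3 to below 0.7 moderate; 0.7 and above strong) → strong

Equivalently, for simple linear regression R² = r², so |r| = √0.7669 ≈ 0.8757.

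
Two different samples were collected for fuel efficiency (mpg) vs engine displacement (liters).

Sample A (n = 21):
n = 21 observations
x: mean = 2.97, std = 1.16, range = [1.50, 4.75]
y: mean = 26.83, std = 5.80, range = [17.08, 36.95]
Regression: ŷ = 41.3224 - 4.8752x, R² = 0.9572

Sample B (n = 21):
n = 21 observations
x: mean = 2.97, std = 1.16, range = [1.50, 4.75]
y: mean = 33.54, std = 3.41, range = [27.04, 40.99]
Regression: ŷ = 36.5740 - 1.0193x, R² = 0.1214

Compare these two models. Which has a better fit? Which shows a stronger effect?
Model A has the better fit (R² = 0.9572 vs 0.1214). Model A shows the stronger effect (|β₁| = 4.8752 vs 1.0193).

Model Comparison:

Goodness of fit (R²):
- Model A: R² = 0.9572 → 95.72% of variance in fuel efficiency explained
- Model B: R² = 0.1214 → 12.14% of variance in fuel efficiency explained
- 0.9572 > 0.1214 → Model A has the better fit

Which has the larger per-liter effect? (|β₁|)
- Model A: β₁ = -4.8752 → predicted fuel efficiency falls 4.8752 mpg per additional liter of engine displacement
- Model B: β₁ = -1.0193 → predicted fuel efficiency falls 1.0193 mpg per additional liter of engine displacement
- |-4.8752| > |-1.0193| → Model A shows the stronger marginal effect

Note: R² measures how tightly points cluster around the line; β₁ measures how steep the line is — they answer different questions.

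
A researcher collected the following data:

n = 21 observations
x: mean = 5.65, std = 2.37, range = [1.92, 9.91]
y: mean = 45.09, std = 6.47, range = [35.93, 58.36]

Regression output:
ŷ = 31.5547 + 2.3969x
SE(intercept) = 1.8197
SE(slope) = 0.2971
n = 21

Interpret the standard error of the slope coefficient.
The slope 2.3969 is pinned down to within about ±0.2971 (one SE) by these data — relative uncertainty 12.4%, i.e. precise.

What SE measures:
- The standard error quantifies the sampling variability of the coefficient estimate
- It is the estimated standard deviation of β̂₁ across hypothetical repeated samples of the same size
- Smaller SE → more precise estimate

Relative precision:
- SE / |β̂₁| = 0.2971 / 2.3969 = 12.4%
- Rule of thumb (under 20%: precise; 20% to under 50%: moderately precise; 50% or more: imprecise) → precise

Link to interval estimation: a confidence interval for β₁ is β̂₁ ± t* × 0.2971, so SE sets the half-width per unit of t*.

What drives SE(β̂₁): more residual scatter → larger SE; larger n (here n = 21) → smaller SE.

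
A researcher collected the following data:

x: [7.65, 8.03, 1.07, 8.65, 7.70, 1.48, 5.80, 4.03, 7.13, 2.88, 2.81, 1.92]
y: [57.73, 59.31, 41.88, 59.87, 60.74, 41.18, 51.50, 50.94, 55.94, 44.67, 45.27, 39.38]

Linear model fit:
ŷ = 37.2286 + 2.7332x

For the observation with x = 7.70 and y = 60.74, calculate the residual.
Residual = 2.4658

The residual is the difference between the actual value and the predicted value:

Residual = y - ŷ

Step 1: Calculate predicted value
ŷ = 37.2286 + 2.7332 × 7.70
ŷ = 58.2742

Step 2: Calculate residual
Residual = 60.74 - 58.2742
Residual = 2.4658

The residual is positive, so the observed y = 60.74 sits above the regression line (the line underestimates it by 2.4658).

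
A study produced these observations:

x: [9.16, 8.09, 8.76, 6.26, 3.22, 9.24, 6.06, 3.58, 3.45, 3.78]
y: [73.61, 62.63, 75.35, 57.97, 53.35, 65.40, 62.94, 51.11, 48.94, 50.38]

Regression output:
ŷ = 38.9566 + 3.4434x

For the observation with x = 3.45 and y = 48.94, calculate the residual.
Residual = -1.8963

The residual is the difference between the actual value and the predicted value:

Residual = y - ŷ

Step 1: Calculate predicted value
ŷ = 38.9566 + 3.4434 × 3.45
ŷ = 50.8363

Step 2: Calculate residual
Residual = 48.94 - 50.8363
Residual = -1.8963

Sign check: y < ŷ, so the point is below the line and the fit overestimates here.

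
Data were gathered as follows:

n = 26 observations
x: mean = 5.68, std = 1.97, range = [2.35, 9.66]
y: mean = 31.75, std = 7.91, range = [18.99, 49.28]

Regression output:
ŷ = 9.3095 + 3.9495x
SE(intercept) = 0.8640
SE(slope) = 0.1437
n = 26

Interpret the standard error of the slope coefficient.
SE(slope) = 0.1437 measures the uncertainty in the estimated slope. The coefficient is estimated precisely (SE/|β̂₁| = 3.6%).

SE(β̂₁) = 0.1437 says: if we drew many samples of n = 26 from the same population and refit each time, the fitted slopes would scatter with a standard deviation of roughly 0.1437 around the true β₁.

Relative precision:
- SE / |β̂₁| = 0.1437 / 3.9495 = 3.6%
- Rule of thumb (under 20%: precise; 20% to under 50%: moderately precise; 50% or more: imprecise) → precise

Link to interval estimation: a confidence interval for β₁ is β̂₁ ± t* × 0.1437, so SE sets the half-width per unit of t*.

What drives SE(β̂₁): larger n (here n = 26) → smaller SE.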